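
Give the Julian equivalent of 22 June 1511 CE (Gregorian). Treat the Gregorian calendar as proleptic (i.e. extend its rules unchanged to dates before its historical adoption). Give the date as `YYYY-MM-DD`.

1511-06-12

For dates in this range the Gregorian date is 10 days ahead of the Julian.
22 June 1511 Gregorian − 10 days → 12 June 1511 Julian.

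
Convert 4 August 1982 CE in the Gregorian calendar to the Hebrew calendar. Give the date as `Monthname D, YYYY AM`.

Julian Day Number of the source date = 2445186.
Converting JDN 2445186 to the Hebrew calendar gives 15 Av 5742 AM.

Av 15, 5742 AM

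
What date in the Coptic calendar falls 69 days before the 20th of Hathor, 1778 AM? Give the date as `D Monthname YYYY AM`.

The starting date is JDN 2474158; 2474158 − 69 = 2474089.
JDN 2474089 corresponds to 11 Thout 1778 AM.

11 Thout 1778 AM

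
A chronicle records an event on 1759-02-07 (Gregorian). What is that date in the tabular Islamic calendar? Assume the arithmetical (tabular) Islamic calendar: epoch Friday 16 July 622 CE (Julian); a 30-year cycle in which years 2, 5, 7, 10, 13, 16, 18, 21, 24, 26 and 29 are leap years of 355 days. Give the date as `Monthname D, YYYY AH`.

Jumada al-Thani 9, 1172 AH

Both dates share Julian Day Number 2363559; in the tabular Islamic calendar that is 9 Jumada al-Thani 1172 AH.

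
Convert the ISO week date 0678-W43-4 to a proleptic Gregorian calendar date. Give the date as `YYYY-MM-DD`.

0678-10-24

ISO week 1 of 678 is the week containing the first Thursday of 678.
Week 43, day 4 (Thursday) lands on 0678-10-24.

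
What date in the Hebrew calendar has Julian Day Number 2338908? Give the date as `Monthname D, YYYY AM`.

JDN 2338908 is 11 August 1691 in the Gregorian calendar.
In the Hebrew calendar that day is Av 16, 5451 AM.

Av 16, 5451 AM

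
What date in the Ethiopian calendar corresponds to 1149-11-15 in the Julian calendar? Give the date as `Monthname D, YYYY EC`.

Hidar 19, 1142 EC

The source date corresponds to 22 November 1149 in the proleptic Gregorian calendar (JDN 2141049).
That day falls on 19 Hidar 1142 EC in the Ethiopian calendar.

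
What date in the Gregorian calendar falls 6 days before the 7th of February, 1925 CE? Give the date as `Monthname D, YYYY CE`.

February 1, 1925 CE

Counting 6 days back from JDN 2424189 reaches JDN 2424183, which is February 1, 1925 CE.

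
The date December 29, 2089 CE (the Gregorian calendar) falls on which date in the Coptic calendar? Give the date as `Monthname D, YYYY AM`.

Both dates share Julian Day Number 2484415; in the Coptic calendar that is 20 Koiak 1806 AM.

Koiak 20, 1806 AM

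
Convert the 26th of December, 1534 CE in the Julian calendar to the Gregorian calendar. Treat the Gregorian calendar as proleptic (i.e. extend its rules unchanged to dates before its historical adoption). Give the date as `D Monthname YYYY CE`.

At this point the Julian calendar is 10 days behind the Gregorian.
26 December 1534 Julian + 10 days → 5 January 1535 Gregorian.

5 January 1535 CE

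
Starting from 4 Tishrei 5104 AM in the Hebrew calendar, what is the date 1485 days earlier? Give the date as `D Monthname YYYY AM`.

25 Elul 5099 AM

JDN of 4 Tishrei 5104 AM = 2211854.
2211854 − 1485 = 2210369.
JDN 2210369 in the Hebrew calendar is 25 Elul 5099 AM.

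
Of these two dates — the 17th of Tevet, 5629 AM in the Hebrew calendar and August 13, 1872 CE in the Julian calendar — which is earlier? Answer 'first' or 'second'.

first

The two dates have Julian Day Numbers 2403698 and 2405031 respectively.
Since 2403698 < 2405031, the first date comes first.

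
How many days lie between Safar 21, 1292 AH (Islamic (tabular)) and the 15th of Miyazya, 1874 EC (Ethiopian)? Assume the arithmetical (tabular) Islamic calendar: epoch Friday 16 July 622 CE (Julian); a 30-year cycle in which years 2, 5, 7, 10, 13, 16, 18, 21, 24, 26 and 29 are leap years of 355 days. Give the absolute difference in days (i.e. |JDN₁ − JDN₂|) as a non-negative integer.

First date → JDN 2405977; second date → JDN 2408558.
The interval is |2405977 − 2408558| = 2581 days.

2581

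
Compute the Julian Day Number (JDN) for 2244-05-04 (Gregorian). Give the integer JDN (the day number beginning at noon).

JDN 2451545 is 1 January 2000 CE (Gregorian); the target day is +89243 days from there, so JDN = 2540788.

2540788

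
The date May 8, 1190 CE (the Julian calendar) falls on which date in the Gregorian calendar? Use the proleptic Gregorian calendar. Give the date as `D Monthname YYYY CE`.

For dates in this range the Gregorian date is 7 days ahead of the Julian.
8 May 1190 Julian + 7 days → 15 May 1190 Gregorian.

15 May 1190 CE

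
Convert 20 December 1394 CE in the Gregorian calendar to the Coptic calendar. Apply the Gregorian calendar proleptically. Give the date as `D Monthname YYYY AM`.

16 Koiak 1111 AM

Both dates share Julian Day Number 2230562; in the Coptic calendar that is 16 Koiak 1111 AM.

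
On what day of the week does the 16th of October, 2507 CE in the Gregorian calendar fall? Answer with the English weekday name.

JDN 2637011 mod 7 = 6, and JDN 0 was a Monday, so this is a Sunday.

Sunday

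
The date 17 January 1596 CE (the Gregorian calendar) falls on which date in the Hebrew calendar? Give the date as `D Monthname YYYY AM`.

Both dates share Julian Day Number 2304003; in the Hebrew calendar that is 17 Shevat 5356 AM.

17 Shevat 5356 AM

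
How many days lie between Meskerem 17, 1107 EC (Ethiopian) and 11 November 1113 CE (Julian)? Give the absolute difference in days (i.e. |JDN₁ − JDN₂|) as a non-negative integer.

First date → JDN 2128203; second date → JDN 2127896.
The interval is |2128203 − 2127896| = 307 days.

307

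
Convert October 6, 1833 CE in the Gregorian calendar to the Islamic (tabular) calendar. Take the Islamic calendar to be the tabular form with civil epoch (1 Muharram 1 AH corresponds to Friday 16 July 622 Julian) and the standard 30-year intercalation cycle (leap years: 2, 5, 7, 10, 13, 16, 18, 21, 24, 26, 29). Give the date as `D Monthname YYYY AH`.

Julian Day Number of the source date = 2390828.
Converting JDN 2390828 to the tabular Islamic calendar gives 21 Jumada al-Awwal 1249 AH.

21 Jumada al-Awwal 1249 AH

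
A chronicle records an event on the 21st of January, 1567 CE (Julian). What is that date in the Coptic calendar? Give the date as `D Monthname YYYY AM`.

26 Tobi 1283 AM

The source date corresponds to 31 January 1567 in the proleptic Gregorian calendar (JDN 2293425).
That day falls on 26 Tobi 1283 AM in the Coptic calendar.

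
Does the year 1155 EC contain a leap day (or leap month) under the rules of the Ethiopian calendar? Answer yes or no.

1155 mod 4 = 3; in the Ethiopian calendar a year is leap when year mod 4 = 3, so it is a leap year.

yes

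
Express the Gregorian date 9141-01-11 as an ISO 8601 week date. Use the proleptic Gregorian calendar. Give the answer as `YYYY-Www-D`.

The weekday is Saturday (ISO weekday 6).
That Saturday belongs to ISO week 2 of ISO year 9141.

9141-W02-6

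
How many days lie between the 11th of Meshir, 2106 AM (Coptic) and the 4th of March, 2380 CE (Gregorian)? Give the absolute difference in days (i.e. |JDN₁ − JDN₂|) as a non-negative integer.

First date → JDN 2594041; second date → JDN 2590400.
The interval is |2594041 − 2590400| = 3641 days.

3641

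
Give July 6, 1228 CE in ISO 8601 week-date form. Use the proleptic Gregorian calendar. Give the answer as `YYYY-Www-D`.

The weekday is Thursday (ISO weekday 4).
That Thursday belongs to ISO week 27 of ISO year 1228.

1228-W27-4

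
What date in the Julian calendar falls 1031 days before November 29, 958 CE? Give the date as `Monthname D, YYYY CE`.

JDN of November 29, 958 CE = 2071300.
2071300 − 1031 = 2070269.
JDN 2070269 in the Julian calendar is February 2, 956 CE.

February 2, 956 CE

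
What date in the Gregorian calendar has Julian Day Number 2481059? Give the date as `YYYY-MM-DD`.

Counting from JDN 2299161 = 15 Oct 1582 gives an offset of 181898 days.

2080-10-21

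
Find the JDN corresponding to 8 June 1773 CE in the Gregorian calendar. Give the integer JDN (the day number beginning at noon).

JDN 2400001 is 17 November 1858 CE (Gregorian), MJD 0; the target day is −31207 days from there, so JDN = 2368794.

2368794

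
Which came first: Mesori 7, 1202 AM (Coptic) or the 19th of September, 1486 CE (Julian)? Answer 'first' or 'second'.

Converting both to JDN: 2264031 vs 2264081; the smaller is the first.

first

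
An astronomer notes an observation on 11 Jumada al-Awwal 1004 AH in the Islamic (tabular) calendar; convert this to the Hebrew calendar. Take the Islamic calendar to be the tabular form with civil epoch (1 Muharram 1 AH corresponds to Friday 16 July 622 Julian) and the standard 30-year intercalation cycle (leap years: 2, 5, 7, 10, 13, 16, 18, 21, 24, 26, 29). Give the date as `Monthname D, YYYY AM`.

Both dates share Julian Day Number 2303998; in the Hebrew calendar that is 12 Shevat 5356 AM.

Shevat 12, 5356 AM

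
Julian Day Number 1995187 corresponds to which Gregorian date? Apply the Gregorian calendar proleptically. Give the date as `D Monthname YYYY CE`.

15 July 750 CE

Counting from JDN 2299161 = 15 Oct 1582 gives an offset of -303974 days.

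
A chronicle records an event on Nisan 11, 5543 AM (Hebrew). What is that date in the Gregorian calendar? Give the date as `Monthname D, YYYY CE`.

Both dates share Julian Day Number 2372390; in the Gregorian calendar that is 13 April 1783 CE.

April 13, 1783 CE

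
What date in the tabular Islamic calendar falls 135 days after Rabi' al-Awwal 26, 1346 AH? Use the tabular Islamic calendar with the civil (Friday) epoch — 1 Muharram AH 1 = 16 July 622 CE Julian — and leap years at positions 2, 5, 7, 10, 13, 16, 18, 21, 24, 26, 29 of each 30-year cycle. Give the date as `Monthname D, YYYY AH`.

The starting date is JDN 2425147; 2425147 + 135 = 2425282.
JDN 2425282 corresponds to Sha'ban 13, 1346 AH.

Sha'ban 13, 1346 AH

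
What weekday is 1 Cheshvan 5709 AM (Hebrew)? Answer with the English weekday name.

In the Gregorian calendar this is 3 November 1948 (JDN 2432859).
JDN 2432859 mod 7 = 2, and JDN 0 was a Monday, so this is a Wednesday.

Wednesday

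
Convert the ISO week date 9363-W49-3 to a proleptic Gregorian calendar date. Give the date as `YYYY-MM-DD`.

9363-12-07

ISO week 1 of 9363 is the week containing the first Thursday of 9363.
Week 49, day 3 (Wednesday) lands on 9363-12-07.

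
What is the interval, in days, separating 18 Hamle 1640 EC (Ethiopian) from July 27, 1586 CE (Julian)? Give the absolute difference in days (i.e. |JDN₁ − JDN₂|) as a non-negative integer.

22631

JDN of the first date = 2323183.
JDN of the second date = 2300552.
|2300552 − 2323183| = 22631.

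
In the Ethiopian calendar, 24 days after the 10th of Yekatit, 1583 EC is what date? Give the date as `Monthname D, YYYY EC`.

JDN of the 10th of Yekatit, 1583 EC = 2302205.
2302205 + 24 = 2302229.
JDN 2302229 in the Ethiopian calendar is Megabit 4, 1583 EC.

Megabit 4, 1583 EC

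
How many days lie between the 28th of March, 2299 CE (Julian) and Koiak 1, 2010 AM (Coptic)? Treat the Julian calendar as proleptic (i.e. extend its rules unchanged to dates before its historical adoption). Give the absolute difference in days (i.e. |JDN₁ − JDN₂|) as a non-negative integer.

First date → JDN 2560854; second date → JDN 2558907.
The interval is |2560854 − 2558907| = 1947 days.

1947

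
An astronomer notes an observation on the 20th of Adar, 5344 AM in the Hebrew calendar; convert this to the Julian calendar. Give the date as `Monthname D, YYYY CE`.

February 22, 1584 CE

Julian Day Number of the source date = 2299666.
Converting JDN 2299666 to the Julian calendar gives 22 February 1584 CE.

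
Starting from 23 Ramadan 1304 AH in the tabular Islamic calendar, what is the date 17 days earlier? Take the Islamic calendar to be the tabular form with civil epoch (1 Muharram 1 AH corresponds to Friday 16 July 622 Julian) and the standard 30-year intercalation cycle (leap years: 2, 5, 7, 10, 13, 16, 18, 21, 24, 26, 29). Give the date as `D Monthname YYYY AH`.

6 Ramadan 1304 AH

The starting date is JDN 2410438; 2410438 − 17 = 2410421.
JDN 2410421 corresponds to 6 Ramadan 1304 AH.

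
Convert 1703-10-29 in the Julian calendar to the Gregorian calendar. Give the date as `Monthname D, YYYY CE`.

November 9, 1703 CE

The Julian–Gregorian offset here is 11 days (Julian trailing).
29 October 1703 Julian + 11 days → 9 November 1703 Gregorian.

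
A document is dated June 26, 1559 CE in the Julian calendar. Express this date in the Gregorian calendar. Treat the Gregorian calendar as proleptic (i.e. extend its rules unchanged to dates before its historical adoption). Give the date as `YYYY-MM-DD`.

1559-07-06

At this point the Julian calendar is 10 days behind the Gregorian.
26 June 1559 Julian + 10 days → 6 July 1559 Gregorian.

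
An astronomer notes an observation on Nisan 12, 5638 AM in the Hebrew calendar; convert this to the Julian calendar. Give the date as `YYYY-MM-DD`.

Both dates share Julian Day Number 2407090; in the Julian calendar that is 3 April 1878 CE.

1878-04-03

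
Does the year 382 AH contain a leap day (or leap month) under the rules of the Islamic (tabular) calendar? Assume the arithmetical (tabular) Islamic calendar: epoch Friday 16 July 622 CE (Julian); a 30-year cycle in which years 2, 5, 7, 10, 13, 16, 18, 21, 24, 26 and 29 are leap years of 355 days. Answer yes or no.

Year 382 AH is year 22 of its 30-year cycle; leap positions are 2, 5, 7, 10, 13, 16, 18, 21, 24, 26, 29, so it is a common year (354 days).

no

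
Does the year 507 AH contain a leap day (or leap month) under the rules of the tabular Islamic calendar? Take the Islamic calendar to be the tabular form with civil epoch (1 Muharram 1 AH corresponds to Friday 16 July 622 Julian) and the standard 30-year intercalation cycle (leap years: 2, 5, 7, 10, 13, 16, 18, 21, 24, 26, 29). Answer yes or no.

Year 507 AH is year 27 of its 30-year cycle; leap positions are 2, 5, 7, 10, 13, 16, 18, 21, 24, 26, 29, so it is a common year (354 days).

no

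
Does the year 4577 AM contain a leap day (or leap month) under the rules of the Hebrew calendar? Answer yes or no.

Hebrew year 4577 is year 17 of its 19-year Metonic cycle; leap years are at positions 3, 6, 8, 11, 14, 17, 19, so it is a leap year (13 months).

yes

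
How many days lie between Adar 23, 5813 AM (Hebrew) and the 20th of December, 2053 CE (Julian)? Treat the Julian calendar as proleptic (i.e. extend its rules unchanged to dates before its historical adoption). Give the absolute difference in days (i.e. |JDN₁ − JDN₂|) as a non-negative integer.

First date → JDN 2470975; second date → JDN 2471270.
The interval is |2470975 − 2471270| = 295 days.

295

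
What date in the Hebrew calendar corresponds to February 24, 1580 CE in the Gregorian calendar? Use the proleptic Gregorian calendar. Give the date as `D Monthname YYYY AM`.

28 Shevat 5340 AM

Julian Day Number of the source date = 2298197.
Converting JDN 2298197 to the Hebrew calendar gives 28 Shevat 5340 AM.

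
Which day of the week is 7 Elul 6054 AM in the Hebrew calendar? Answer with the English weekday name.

Equivalently 30 August 2294 Gregorian, JDN 2559168.
JDN 2559168 mod 7 = 3, and JDN 0 was a Monday, so this is a Thursday.

Thursday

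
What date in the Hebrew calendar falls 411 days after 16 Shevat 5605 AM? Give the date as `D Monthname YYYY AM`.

13 Adar 5606 AM

Counting 411 days forward from JDN 2394956 reaches JDN 2395367, which is 13 Adar 5606 AM.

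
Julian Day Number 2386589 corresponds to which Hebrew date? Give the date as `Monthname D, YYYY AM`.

The Gregorian equivalent of JDN 2386589 is 27 February 1822.
In the Hebrew calendar that day is Adar 6, 5582 AM.

Adar 6, 5582 AM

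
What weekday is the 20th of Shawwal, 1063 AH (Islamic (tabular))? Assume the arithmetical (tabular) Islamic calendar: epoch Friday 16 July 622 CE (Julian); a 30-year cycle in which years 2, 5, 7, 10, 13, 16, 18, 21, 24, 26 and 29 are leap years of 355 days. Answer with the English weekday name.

This is JDN 2325062 (13 September 1653 Gregorian).
Since JDN mod 7 = 5 (0 = Monday), the day is Saturday.

Saturday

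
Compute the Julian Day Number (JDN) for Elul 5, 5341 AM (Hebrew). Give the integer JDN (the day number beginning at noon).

Equivalently 14 August 1581 (proleptic Gregorian).
JDN 2400001 is 17 November 1858 CE (Gregorian), MJD 0; the target day is −101267 days from there, so JDN = 2298734.

2298734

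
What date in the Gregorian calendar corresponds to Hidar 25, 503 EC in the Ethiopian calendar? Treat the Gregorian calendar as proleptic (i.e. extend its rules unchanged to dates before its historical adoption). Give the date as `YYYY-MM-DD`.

Both dates share Julian Day Number 1907660; in the Gregorian calendar that is 23 November 510 CE.

0510-11-23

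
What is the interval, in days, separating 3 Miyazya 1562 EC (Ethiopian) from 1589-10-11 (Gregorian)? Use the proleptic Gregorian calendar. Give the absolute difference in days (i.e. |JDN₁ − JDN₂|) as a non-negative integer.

7126

JDN of the first date = 2294588.
JDN of the second date = 2301714.
|2301714 − 2294588| = 7126.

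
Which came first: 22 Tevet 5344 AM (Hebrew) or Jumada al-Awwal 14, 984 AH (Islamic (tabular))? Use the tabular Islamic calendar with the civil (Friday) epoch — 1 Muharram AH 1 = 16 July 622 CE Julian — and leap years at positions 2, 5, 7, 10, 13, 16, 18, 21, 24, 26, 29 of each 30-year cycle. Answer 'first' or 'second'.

second

Converting both to JDN: 2299609 vs 2296913; the smaller is the second.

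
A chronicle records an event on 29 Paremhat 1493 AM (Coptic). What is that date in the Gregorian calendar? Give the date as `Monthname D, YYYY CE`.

April 5, 1777 CE

Julian Day Number of the source date = 2370191.
Converting JDN 2370191 to the Gregorian calendar gives 5 April 1777 CE.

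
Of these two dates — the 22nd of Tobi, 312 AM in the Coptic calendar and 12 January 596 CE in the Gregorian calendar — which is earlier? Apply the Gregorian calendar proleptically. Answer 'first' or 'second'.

second

First date → JDN 1938764; second date → JDN 1938756.
JDN 1938756 < JDN 1938764, so the second date is earlier.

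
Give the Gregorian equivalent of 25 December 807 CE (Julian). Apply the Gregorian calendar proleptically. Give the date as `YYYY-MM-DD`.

0807-12-29

For dates in this range the Gregorian date is 4 days ahead of the Julian.
25 December 807 Julian + 4 days → 29 December 807 Gregorian.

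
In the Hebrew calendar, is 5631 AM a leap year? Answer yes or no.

no

Hebrew year 5631 is year 7 of its 19-year Metonic cycle; leap years are at positions 3, 6, 8, 11, 14, 17, 19, so it is a common year (12 months).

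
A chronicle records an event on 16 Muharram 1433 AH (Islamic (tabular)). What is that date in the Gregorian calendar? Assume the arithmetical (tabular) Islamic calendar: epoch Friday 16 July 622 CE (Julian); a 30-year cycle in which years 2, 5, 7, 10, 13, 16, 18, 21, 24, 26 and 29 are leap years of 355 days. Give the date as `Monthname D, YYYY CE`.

Both dates share Julian Day Number 2455908; in the Gregorian calendar that is 12 December 2011 CE.

December 12, 2011 CE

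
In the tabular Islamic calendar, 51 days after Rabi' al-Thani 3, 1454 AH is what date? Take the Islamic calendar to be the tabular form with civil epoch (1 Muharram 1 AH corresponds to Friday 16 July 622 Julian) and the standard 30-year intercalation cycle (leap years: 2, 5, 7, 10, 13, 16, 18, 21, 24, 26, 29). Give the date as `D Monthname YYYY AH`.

Counting 51 days forward from JDN 2463426 reaches JDN 2463477, which is 25 Jumada al-Awwal 1454 AH.

25 Jumada al-Awwal 1454 AH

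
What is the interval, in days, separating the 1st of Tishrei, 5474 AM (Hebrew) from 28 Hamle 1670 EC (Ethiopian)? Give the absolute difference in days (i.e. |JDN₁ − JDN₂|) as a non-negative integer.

First date → JDN 2346984; second date → JDN 2334150.
The interval is |2346984 − 2334150| = 12834 days.

12834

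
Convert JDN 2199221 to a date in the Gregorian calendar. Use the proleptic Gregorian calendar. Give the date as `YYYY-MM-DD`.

1309-02-28

JDN 2451545 is 1 Jan 2000; 2199221 is −252324 days from there.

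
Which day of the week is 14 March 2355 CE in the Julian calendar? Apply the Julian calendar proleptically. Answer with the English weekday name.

Wednesday

In the Gregorian calendar this is 30 March 2355 (JDN 2581294).
JDN 2581294 mod 7 = 2, and JDN 0 was a Monday, so this is a Wednesday.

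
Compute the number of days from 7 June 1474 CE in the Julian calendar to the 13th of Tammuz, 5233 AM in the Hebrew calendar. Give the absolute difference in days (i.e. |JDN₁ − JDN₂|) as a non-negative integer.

333

JDN of the first date = 2259594.
JDN of the second date = 2259261.
|2259261 − 2259594| = 333.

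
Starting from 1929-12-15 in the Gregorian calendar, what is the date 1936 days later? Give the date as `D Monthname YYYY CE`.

4 April 1935 CE

JDN of 1929-12-15 = 2425961.
2425961 + 1936 = 2427897.
JDN 2427897 in the Gregorian calendar is 4 April 1935 CE.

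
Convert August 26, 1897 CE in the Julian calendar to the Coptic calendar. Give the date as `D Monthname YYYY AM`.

Both dates share Julian Day Number 2414175; in the Coptic calendar that is 3 Pi Kogi Enavot 1613 AM.

3 Pi Kogi Enavot 1613 AM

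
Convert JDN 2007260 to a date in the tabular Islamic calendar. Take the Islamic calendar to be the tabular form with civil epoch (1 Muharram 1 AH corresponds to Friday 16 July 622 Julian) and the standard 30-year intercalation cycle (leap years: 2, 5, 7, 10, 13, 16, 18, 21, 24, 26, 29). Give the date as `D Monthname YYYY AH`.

JDN 2007260 is 4 August 783 in the proleptic Gregorian calendar.
In the tabular Islamic calendar that day is 26 Dhu al-Hijjah 166 AH.

26 Dhu al-Hijjah 166 AH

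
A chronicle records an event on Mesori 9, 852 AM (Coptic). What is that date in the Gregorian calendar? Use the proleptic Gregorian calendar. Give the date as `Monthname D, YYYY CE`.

August 9, 1136 CE

Both dates share Julian Day Number 2136196; in the Gregorian calendar that is 9 August 1136 CE.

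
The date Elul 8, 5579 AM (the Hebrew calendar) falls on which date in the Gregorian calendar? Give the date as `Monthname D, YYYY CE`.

Both dates share Julian Day Number 2385676; in the Gregorian calendar that is 29 August 1819 CE.

August 29, 1819 CE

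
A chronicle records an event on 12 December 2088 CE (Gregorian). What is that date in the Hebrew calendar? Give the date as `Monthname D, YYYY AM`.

Both dates share Julian Day Number 2484033; in the Hebrew calendar that is 29 Kislev 5849 AM.

Kislev 29, 5849 AM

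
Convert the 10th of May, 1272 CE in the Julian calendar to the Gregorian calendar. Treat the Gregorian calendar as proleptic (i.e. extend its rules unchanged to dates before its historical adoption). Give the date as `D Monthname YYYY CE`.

At this point the Julian calendar is 7 days behind the Gregorian.
10 May 1272 Julian + 7 days → 17 May 1272 Gregorian.

17 May 1272 CE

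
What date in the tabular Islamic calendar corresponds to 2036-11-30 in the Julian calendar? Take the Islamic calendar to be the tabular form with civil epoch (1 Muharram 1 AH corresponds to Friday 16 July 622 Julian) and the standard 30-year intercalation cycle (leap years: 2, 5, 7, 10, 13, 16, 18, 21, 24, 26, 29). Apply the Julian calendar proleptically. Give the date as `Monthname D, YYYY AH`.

Julian Day Number of the source date = 2465041.
Converting JDN 2465041 to the tabular Islamic calendar gives 24 Shawwal 1458 AH.

Shawwal 24, 1458 AH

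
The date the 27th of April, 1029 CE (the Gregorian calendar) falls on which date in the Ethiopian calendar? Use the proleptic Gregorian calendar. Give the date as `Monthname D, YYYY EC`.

Miyazya 26, 1021 EC

Julian Day Number of the source date = 2097011.
Converting JDN 2097011 to the Ethiopian calendar gives 26 Miyazya 1021 EC.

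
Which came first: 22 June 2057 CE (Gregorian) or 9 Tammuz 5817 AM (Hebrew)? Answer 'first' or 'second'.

First date → JDN 2472537; second date → JDN 2472556.
JDN 2472537 < JDN 2472556, so the first date is earlier.

first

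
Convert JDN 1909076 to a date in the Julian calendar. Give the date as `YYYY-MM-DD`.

0514-10-07

The proleptic Gregorian equivalent of JDN 1909076 is 9 October 514.
In the Julian calendar that day is 0514-10-07.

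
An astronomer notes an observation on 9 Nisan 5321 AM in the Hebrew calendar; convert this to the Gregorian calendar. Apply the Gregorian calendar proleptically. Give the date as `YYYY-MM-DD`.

1561-04-05

Both dates share Julian Day Number 2291298; in the Gregorian calendar that is 5 April 1561 CE.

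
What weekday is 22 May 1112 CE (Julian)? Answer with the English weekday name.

Wednesday

In the proleptic Gregorian calendar this is 29 May 1112 (JDN 2127358).
Since JDN mod 7 = 2 (0 = Monday), the day is Wednesday.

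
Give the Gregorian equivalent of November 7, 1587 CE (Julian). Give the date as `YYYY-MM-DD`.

1587-11-17

At this point the Julian calendar is 10 days behind the Gregorian.
7 November 1587 Julian + 10 days → 17 November 1587 Gregorian.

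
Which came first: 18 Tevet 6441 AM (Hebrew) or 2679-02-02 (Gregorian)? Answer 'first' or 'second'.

second

Converting both to JDN: 2700276 vs 2699577; the smaller is the second.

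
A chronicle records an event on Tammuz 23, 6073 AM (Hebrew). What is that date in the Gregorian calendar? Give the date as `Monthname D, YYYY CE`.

July 18, 2313 CE

Julian Day Number of the source date = 2566064.
Converting JDN 2566064 to the Gregorian calendar gives 18 July 2313 CE.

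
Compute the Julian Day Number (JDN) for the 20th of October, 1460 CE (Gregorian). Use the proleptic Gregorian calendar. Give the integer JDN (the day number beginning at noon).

JDN 2299161 is 15 October 1582 CE (Gregorian); the target day is −44554 days from there, so JDN = 2254607.

2254607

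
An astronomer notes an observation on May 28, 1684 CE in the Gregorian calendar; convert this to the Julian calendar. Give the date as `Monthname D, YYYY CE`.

At this point the Julian calendar is 10 days behind the Gregorian.
28 May 1684 Gregorian − 10 days → 18 May 1684 Julian.

May 18, 1684 CE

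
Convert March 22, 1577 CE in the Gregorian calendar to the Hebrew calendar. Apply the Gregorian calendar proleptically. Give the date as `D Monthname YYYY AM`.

23 Adar II 5337 AM

Julian Day Number of the source date = 2297128.
Converting JDN 2297128 to the Hebrew calendar gives 23 Adar II 5337 AM.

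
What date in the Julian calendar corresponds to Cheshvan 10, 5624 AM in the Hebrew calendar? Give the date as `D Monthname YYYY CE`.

Both dates share Julian Day Number 2401802; in the Julian calendar that is 11 October 1863 CE.

11 October 1863 CE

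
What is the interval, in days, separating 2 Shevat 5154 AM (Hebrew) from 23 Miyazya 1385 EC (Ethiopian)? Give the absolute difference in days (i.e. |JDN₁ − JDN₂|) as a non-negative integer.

261

First date → JDN 2230220; second date → JDN 2229959.
The interval is |2230220 − 2229959| = 261 days.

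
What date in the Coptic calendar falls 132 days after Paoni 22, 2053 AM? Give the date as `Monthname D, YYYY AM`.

Counting 132 days forward from JDN 2574814 reaches JDN 2574946, which is Paopi 29, 2054 AM.

Paopi 29, 2054 AM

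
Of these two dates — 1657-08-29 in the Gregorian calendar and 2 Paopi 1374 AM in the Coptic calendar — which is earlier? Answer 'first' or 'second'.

Converting both to JDN: 2326508 vs 2326549; the smaller is the first.

first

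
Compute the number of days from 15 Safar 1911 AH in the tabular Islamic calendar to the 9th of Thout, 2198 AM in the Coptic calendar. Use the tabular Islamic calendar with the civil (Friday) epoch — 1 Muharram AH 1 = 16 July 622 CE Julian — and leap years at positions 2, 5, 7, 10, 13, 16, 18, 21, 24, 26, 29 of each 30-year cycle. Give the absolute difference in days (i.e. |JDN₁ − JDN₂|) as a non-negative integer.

2168

JDN of the first date = 2625324.
JDN of the second date = 2627492.
|2627492 − 2625324| = 2168.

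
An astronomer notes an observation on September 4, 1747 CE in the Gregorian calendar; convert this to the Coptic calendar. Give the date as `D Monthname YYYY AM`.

Julian Day Number of the source date = 2359385.
Converting JDN 2359385 to the Coptic calendar gives 1 Pi Kogi Enavot 1463 AM.

1 Pi Kogi Enavot 1463 AM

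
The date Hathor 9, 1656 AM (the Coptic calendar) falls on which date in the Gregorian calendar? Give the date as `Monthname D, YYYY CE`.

November 19, 1939 CE

Julian Day Number of the source date = 2429587.
Converting JDN 2429587 to the Gregorian calendar gives 19 November 1939 CE.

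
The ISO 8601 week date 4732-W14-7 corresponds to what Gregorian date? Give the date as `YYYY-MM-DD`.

ISO week 1 of 4732 is the week containing the first Thursday of 4732.
Week 14, day 7 (Sunday) lands on 4732-04-10.

4732-04-10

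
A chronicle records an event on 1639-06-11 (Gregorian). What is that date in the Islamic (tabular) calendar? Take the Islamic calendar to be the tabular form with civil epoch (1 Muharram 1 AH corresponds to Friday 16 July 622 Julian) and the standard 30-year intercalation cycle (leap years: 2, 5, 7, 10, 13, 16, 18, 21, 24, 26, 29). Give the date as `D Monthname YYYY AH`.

Both dates share Julian Day Number 2319854; in the tabular Islamic calendar that is 9 Safar 1049 AH.

9 Safar 1049 AH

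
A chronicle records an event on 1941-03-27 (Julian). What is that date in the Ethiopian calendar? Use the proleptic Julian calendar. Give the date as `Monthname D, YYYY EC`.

The source date corresponds to 9 April 1941 in the Gregorian calendar (JDN 2430094).
That day falls on 1 Miyazya 1933 EC in the Ethiopian calendar.

Miyazya 1, 1933 EC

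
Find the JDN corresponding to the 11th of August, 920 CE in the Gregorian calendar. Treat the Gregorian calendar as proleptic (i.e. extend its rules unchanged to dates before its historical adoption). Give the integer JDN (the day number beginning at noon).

JDN 2299161 is 15 October 1582 CE (Gregorian); the target day is −241855 days from there, so JDN = 2057306.

2057306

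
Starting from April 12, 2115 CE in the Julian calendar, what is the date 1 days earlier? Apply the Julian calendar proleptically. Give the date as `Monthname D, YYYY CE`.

The starting date is JDN 2493663; 2493663 − 1 = 2493662.
JDN 2493662 corresponds to April 11, 2115 CE.

April 11, 2115 CE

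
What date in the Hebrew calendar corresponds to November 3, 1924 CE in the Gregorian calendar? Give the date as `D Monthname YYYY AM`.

Julian Day Number of the source date = 2424093.
Converting JDN 2424093 to the Hebrew calendar gives 6 Cheshvan 5685 AM.

6 Cheshvan 5685 AM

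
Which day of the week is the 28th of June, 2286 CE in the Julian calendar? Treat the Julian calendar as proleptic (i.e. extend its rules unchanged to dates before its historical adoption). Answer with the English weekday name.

Tuesday

Equivalently 13 July 2286 Gregorian, JDN 2556198.
Since JDN mod 7 = 1 (0 = Monday), the day is Tuesday.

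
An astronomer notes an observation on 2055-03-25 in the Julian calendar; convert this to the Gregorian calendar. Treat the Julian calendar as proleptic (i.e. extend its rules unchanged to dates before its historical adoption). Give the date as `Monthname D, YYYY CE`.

April 7, 2055 CE

For dates in this range the Gregorian date is 13 days ahead of the Julian.
25 March 2055 Julian + 13 days → 7 April 2055 Gregorian.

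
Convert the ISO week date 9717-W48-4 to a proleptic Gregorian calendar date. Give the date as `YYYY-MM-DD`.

ISO week 1 of 9717 is the week containing the first Thursday of 9717.
Week 48, day 4 (Thursday) lands on 9717-12-02.

9717-12-02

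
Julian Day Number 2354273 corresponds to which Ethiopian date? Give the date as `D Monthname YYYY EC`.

The Gregorian equivalent of JDN 2354273 is 5 September 1733.
In the Ethiopian calendar that day is 2 Pagume 1725 EC.

2 Pagume 1725 EC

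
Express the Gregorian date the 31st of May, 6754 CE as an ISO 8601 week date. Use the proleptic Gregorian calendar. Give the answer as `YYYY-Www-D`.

6754-W22-1

The weekday is Monday (ISO weekday 1).
That Monday belongs to ISO week 22 of ISO year 6754.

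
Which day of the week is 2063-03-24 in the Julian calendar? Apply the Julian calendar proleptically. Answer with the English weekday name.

In the Gregorian calendar this is 6 April 2063 (JDN 2474651).
Since JDN mod 7 = 4 (0 = Monday), the day is Friday.

Friday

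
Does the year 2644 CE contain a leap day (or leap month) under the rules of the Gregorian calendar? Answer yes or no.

2644 is divisible by 4 and not by 100, so it is a leap year.

yes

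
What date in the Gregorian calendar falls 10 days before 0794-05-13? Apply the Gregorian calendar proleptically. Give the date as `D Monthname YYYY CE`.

3 May 794 CE

The starting date is JDN 2011195; 2011195 − 10 = 2011185.
JDN 2011185 corresponds to 3 May 794 CE.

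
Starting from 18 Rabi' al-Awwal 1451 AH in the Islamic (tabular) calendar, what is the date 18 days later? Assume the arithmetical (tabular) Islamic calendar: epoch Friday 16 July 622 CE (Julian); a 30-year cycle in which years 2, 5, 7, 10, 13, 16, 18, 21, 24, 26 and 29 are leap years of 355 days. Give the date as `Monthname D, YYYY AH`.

The starting date is JDN 2462348; 2462348 + 18 = 2462366.
JDN 2462366 corresponds to Rabi' al-Thani 6, 1451 AH.

Rabi' al-Thani 6, 1451 AH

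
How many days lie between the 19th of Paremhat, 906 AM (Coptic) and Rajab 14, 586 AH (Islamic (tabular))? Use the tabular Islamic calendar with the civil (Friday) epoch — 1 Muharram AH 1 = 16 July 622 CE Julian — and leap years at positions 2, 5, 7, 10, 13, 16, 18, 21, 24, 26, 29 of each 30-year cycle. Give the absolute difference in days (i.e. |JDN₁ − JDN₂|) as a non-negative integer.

155

JDN of the first date = 2155779.
JDN of the second date = 2155934.
|2155934 − 2155779| = 155.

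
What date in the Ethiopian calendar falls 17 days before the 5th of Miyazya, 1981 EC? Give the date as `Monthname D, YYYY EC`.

Megabit 18, 1981 EC

JDN of the 5th of Miyazya, 1981 EC = 2447630.
2447630 − 17 = 2447613.
JDN 2447613 in the Ethiopian calendar is Megabit 18, 1981 EC.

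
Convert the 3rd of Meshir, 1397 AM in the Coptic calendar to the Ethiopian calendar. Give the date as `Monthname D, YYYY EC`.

Both dates share Julian Day Number 2335071; in the Ethiopian calendar that is 3 Yekatit 1673 EC.

Yekatit 3, 1673 EC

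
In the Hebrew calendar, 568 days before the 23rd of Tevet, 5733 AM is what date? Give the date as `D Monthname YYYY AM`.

The starting date is JDN 2441680; 2441680 − 568 = 2441112.
JDN 2441112 corresponds to 16 Sivan 5731 AM.

16 Sivan 5731 AM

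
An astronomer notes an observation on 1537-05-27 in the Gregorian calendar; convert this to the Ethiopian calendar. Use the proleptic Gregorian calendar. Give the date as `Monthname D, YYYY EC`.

Ginbot 22, 1529 EC

Julian Day Number of the source date = 2282584.
Converting JDN 2282584 to the Ethiopian calendar gives 22 Ginbot 1529 EC.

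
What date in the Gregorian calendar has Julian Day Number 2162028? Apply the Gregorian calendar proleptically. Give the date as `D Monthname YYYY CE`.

JDN 2451545 is 1 Jan 2000; 2162028 is −289517 days from there.

1 May 1207 CE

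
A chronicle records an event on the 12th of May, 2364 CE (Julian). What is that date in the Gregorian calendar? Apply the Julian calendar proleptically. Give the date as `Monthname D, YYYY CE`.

May 28, 2364 CE

For dates in this range the Gregorian date is 16 days ahead of the Julian.
12 May 2364 Julian + 16 days → 28 May 2364 Gregorian.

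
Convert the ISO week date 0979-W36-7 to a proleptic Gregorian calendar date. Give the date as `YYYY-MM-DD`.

0979-09-12

ISO week 1 of 979 is the week containing the first Thursday of 979.
Week 36, day 7 (Sunday) lands on 0979-09-12.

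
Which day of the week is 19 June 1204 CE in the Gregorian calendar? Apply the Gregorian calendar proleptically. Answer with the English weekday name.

JDN 2160982 mod 7 = 5, and JDN 0 was a Monday, so this is a Saturday.

Saturday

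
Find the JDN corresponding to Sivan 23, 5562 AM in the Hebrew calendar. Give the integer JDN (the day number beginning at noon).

Equivalently 23 June 1802 (Gregorian).
JDN 2400001 is 17 November 1858 CE (Gregorian), MJD 0; the target day is −20601 days from there, so JDN = 2379400.

2379400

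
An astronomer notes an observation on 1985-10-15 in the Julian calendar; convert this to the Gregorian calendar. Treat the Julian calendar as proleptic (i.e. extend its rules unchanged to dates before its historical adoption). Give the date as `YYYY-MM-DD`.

For dates in this range the Gregorian date is 13 days ahead of the Julian.
15 October 1985 Julian + 13 days → 28 October 1985 Gregorian.

1985-10-28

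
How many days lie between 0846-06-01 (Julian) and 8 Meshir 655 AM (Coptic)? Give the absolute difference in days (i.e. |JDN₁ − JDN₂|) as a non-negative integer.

JDN of the first date = 2030211.
JDN of the second date = 2064060.
|2064060 − 2030211| = 33849.

33849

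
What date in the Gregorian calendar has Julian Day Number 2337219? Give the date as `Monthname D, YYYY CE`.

JDN 2451545 is 1 Jan 2000; 2337219 is −114326 days from there.

December 26, 1686 CE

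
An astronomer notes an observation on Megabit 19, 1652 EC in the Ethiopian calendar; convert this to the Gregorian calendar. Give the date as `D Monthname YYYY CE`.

Julian Day Number of the source date = 2327447.
Converting JDN 2327447 to the Gregorian calendar gives 25 March 1660 CE.

25 March 1660 CE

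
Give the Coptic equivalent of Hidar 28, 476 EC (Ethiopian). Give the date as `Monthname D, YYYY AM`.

Julian Day Number of the source date = 1897802.
Converting JDN 1897802 to the Coptic calendar gives 28 Hathor 200 AM.

Hathor 28, 200 AM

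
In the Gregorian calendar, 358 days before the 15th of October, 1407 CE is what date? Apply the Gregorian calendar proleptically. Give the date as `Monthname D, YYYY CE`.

October 22, 1406 CE

JDN of the 15th of October, 1407 CE = 2235243.
2235243 − 358 = 2234885.
JDN 2234885 in the Gregorian calendar is October 22, 1406 CE.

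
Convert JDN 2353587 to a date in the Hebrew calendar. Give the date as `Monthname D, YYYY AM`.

Tishrei 20, 5492 AM

JDN 2353587 is 20 October 1731 in the Gregorian calendar.
In the Hebrew calendar that day is Tishrei 20, 5492 AM.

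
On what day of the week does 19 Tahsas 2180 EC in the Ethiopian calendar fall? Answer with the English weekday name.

Sunday

Equivalently 30 December 2187 Gregorian, JDN 2520209.
JDN 2520209 mod 7 = 6, and JDN 0 was a Monday, so this is a Sunday.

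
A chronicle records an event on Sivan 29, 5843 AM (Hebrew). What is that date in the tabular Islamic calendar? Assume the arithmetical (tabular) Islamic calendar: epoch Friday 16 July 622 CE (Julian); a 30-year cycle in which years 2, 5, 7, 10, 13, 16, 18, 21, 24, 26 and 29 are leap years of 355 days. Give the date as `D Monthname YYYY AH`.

Julian Day Number of the source date = 2482026.
Converting JDN 2482026 to the tabular Islamic calendar gives 29 Ramadan 1506 AH.

29 Ramadan 1506 AH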